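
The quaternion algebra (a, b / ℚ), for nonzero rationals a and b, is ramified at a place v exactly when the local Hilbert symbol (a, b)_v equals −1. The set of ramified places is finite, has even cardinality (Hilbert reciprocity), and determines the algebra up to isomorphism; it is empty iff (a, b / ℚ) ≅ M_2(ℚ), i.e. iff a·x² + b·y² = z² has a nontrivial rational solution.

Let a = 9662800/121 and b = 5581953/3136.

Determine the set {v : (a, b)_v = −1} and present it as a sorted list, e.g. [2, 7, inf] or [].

(a, b) ≡ (493, 7657) mod (ℚ^×)²; places V = {2, 3, 5, 7, 11, 13, 17, 19, 29, 31, ∞}.
(a,b)_2: α=4, β=-6; u≡5, v≡1 (mod 8); ε(u)ε(v)=0·0, αω(v)=4·0, βω(u)=-6·1; sum ≡ 0  ⇒  +1.
(a,b)_5: α=2, u≡2; β=0, v≡3 (mod 5); (2|5)=-1, (3|5)=-1; sign (−1)^0·-1^0·-1^2 = +1.
(a,b)_19: α=0, u≡12; β=1, v≡9 (mod 19); (12|19)=-1, (9|19)=+1; sign (−1)^0·-1^1·+1^0 = -1.
(a,b)_29: α=1, u≡27; β=0, v≡1 (mod 29); (27|29)=-1, (1|29)=+1; sign (−1)^0·-1^0·+1^1 = +1.
(a,b)_∞: sgn(493)=+, sgn(7657)=+, so +1.
(a,b)_3: α=0, u≡1; β=6, v≡1 (mod 3); (1|3)=+1, (1|3)=+1; sign (−1)^0·+1^6·+1^0 = +1.
(a,b)_11: α=-2, u≡4; β=0, v≡3 (mod 11); (4|11)=+1, (3|11)=+1; sign (−1)^0·+1^0·+1^-2 = +1.
(a,b)_17: α=1, u≡11; β=0, v≡11 (mod 17); (11|17)=-1, (11|17)=-1; sign (−1)^0·-1^0·-1^1 = -1.
(a,b)_13: α=0, u≡1; β=1, v≡10 (mod 13); (1|13)=+1, (10|13)=+1; sign (−1)^0·+1^1·+1^0 = +1.
(a,b)_31: α=0, u≡8; β=1, v≡3 (mod 31); (8|31)=+1, (3|31)=-1; sign (−1)^0·+1^1·-1^0 = +1.
(a,b)_7: α=2, u≡5; β=-2, v≡6 (mod 7); (5|7)=-1, (6|7)=-1; sign (−1)^0·-1^-2·-1^2 = +1.
(493, 7657 / ℚ) ramifies at {17, 19}: a division algebra.

[17, 19]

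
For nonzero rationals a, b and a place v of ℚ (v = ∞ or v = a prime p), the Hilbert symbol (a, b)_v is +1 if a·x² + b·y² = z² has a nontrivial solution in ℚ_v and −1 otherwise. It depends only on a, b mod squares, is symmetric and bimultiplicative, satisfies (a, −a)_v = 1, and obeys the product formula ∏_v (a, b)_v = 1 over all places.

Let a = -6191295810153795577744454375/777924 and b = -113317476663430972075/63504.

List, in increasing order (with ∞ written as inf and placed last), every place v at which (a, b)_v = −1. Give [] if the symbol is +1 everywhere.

(a, b) ≡ (-147407, -7843) mod (ℚ^×)²; places V = {2, 3, 5, 7, 11, 13, 17, 23, 29, 31, ∞}.
(a,b)_23: α=1, u≡1; β=1, v≡1 (mod 23); (1|23)=+1, (1|23)=+1; sign (−1)^1·+1^1·+1^1 = -1.
(a,b)_7: α=-4, u≡6; β=-2, v≡4 (mod 7); (6|7)=-1, (4|7)=+1; sign (−1)^0·-1^-2·+1^-4 = +1.
(a,b)_13: α=3, u≡4; β=2, v≡12 (mod 13); (4|13)=+1, (12|13)=+1; sign (−1)^0·+1^2·+1^3 = +1.
(a,b)_5: α=4, u≡2; β=2, v≡3 (mod 5); (2|5)=-1, (3|5)=-1; sign (−1)^0·-1^2·-1^4 = +1.
(a,b)_29: α=3, u≡27; β=2, v≡7 (mod 29); (27|29)=-1, (7|29)=+1; sign (−1)^0·-1^2·+1^3 = +1.
(a,b)_2: α=-2, β=-4; u≡1, v≡5 (mod 8); ε(u)ε(v)=0·0, αω(v)=-2·1, βω(u)=-4·0; sum ≡ 0  ⇒  +1.
(a,b)_17: α=3, u≡1; β=2, v≡6 (mod 17); (1|17)=+1, (6|17)=-1; sign (−1)^0·+1^2·-1^3 = -1.
(a,b)_3: α=-4, u≡1; β=-4, v≡2 (mod 3); (1|3)=+1, (2|3)=-1; sign (−1)^0·+1^-4·-1^-4 = +1.
(a,b)_31: α=4, u≡23; β=3, v≡26 (mod 31); (23|31)=-1, (26|31)=-1; sign (−1)^0·-1^3·-1^4 = -1.
(a,b)_∞: sgn(-147407)=−, sgn(-7843)=−, so -1.
(a,b)_11: α=6, u≡5; β=5, v≡10 (mod 11); (5|11)=+1, (10|11)=-1; sign (−1)^0·+1^5·-1^6 = +1.
(-147407, -7843 / ℚ) ramifies at {17, 23, 31, ∞}: a division algebra.

[17, 23, 31, inf]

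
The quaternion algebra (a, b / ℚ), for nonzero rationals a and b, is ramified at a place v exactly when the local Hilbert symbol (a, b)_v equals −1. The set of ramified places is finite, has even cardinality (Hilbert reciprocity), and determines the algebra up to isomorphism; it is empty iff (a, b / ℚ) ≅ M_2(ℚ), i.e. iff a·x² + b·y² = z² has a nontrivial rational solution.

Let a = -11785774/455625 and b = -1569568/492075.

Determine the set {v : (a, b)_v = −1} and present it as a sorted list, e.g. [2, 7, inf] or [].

Mod squares: a ≡ -286, b ≡ -6006. Check v ∈ {∞, 2, 3, 5, 7, 11, 13, 29}.
v=11: a=11^1·(≡2), b=11^1·(≡4) mod 11; (2|11)=-1, (4|11)=+1; (−1)^{1·1·5}·(-1)^1·(+1)^1 = +1.
v=13: a=13^1·(≡9), b=13^1·(≡5) mod 13; (9|13)=+1, (5|13)=-1; (−1)^{1·1·6}·(+1)^1·(-1)^1 = -1.
v=7: a=7^2·(≡4), b=7^3·(≡3) mod 7; (4|7)=+1, (3|7)=-1; (−1)^{2·3·3}·(+1)^3·(-1)^2 = +1.
v=3: a=3^-6·(≡2), b=3^-9·(≡2) mod 3; (2|3)=-1, (2|3)=-1; (−1)^{-6·-9·1}·(-1)^-9·(-1)^-6 = -1.
v=2: v_2(a)=1, v_2(b)=5; units ≡ 1, 5 (mod 8); ε·ε+αω+βω = 0·0+1·1+5·0 ≡ 1  ⇒  (a,b)_2 = -1.
v=∞: -286 < 0 and -6006 < 0  ⇒  (a,b)_∞ = -1.
v=5: a=5^-4·(≡4), b=5^-2·(≡4) mod 5; (4|5)=+1, (4|5)=+1; (−1)^{-4·-2·2}·(+1)^-2·(+1)^-4 = +1.
v=29: a=29^2·(≡23), b=29^0·(≡19) mod 29; (23|29)=+1, (19|29)=-1; (−1)^{2·0·14}·(+1)^0·(-1)^2 = +1.
Ram(-286, -6006) = {2, 3, 13, ∞}; no ℚ_2-point on the conic.

[2, 3, 13, inf]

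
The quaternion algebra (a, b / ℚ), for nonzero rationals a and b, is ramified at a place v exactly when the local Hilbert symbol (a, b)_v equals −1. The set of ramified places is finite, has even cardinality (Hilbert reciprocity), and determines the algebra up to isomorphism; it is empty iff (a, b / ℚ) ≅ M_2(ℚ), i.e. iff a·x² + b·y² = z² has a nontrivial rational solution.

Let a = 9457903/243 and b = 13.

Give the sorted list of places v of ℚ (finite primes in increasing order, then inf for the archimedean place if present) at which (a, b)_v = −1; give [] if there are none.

[7, 37]

Mod squares: a ≡ 10101, b ≡ 13. Check v ∈ {∞, 2, 3, 7, 13, 37, 53}.
v=7: a=7^1·(≡2), b=7^0·(≡6) mod 7; (2|7)=+1, (6|7)=-1; (−1)^{1·0·3}·(+1)^0·(-1)^1 = -1.
v=2: v_2(a)=0, v_2(b)=0; units ≡ 5, 5 (mod 8); ε·ε+αω+βω = 0·0+0·1+0·1 ≡ 0  ⇒  (a,b)_2 = +1.
v=3: a=3^-5·(≡1), b=3^0·(≡1) mod 3; (1|3)=+1, (1|3)=+1; (−1)^{-5·0·1}·(+1)^0·(+1)^-5 = +1.
v=∞: 10101 > 0 and 13 > 0  ⇒  (a,b)_∞ = +1.
v=53: a=53^2·(≡18), b=53^0·(≡13) mod 53; (18|53)=-1, (13|53)=+1; (−1)^{2·0·26}·(-1)^0·(+1)^2 = +1.
v=37: a=37^1·(≡24), b=37^0·(≡13) mod 37; (24|37)=-1, (13|37)=-1; (−1)^{1·0·18}·(-1)^0·(-1)^1 = -1.
v=13: a=13^1·(≡10), b=13^1·(≡1) mod 13; (10|13)=+1, (1|13)=+1; (−1)^{1·1·6}·(+1)^1·(+1)^1 = +1.
|Ram(10101, 13)| = 2, even; anisotropic at {7, 37}.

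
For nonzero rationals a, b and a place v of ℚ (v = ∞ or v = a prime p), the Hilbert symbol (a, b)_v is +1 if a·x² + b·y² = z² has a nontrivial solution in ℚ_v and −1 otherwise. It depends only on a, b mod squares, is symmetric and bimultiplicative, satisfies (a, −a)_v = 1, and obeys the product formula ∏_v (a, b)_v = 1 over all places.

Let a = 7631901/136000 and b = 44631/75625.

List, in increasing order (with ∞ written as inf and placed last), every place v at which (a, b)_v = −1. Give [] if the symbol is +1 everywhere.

Mod squares: a ≡ 2465, b ≡ 551. Check v ∈ {∞, 2, 3, 5, 11, 17, 19, 29}.
v=17: a=17^-1·(≡4), b=17^0·(≡12) mod 17; (4|17)=+1, (12|17)=-1; (−1)^{-1·0·8}·(+1)^0·(-1)^-1 = -1.
v=3: a=3^6·(≡2), b=3^4·(≡2) mod 3; (2|3)=-1, (2|3)=-1; (−1)^{6·4·1}·(-1)^4·(-1)^6 = +1.
v=∞: 2465 > 0 and 551 > 0  ⇒  (a,b)_∞ = +1.
v=29: a=29^1·(≡18), b=29^1·(≡8) mod 29; (18|29)=-1, (8|29)=-1; (−1)^{1·1·14}·(-1)^1·(-1)^1 = +1.
v=19: a=19^2·(≡3), b=19^1·(≡10) mod 19; (3|19)=-1, (10|19)=-1; (−1)^{2·1·9}·(-1)^1·(-1)^2 = -1.
v=5: a=5^-3·(≡2), b=5^-4·(≡1) mod 5; (2|5)=-1, (1|5)=+1; (−1)^{-3·-4·2}·(-1)^-4·(+1)^-3 = +1.
v=2: v_2(a)=-6, v_2(b)=0; units ≡ 1, 7 (mod 8); ε·ε+αω+βω = 0·1+-6·0+0·0 ≡ 0  ⇒  (a,b)_2 = +1.
v=11: a=11^0·(≡5), b=11^-2·(≡9) mod 11; (5|11)=+1, (9|11)=+1; (−1)^{0·-2·5}·(+1)^-2·(+1)^0 = +1.
Ram(2465, 551) = {17, 19}; no ℚ_17-point on the conic.

[17, 19]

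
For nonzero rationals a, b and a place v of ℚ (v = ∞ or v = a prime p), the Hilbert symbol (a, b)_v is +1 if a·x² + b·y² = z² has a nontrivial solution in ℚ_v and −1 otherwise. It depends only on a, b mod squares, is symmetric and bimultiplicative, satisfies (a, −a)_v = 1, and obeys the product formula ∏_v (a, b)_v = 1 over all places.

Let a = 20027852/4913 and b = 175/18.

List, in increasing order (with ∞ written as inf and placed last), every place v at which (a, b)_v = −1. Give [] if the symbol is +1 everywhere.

(a, b) ≡ (503659, 14) mod (ℚ^×)²; places V = {2, 3, 5, 7, 13, 17, 43, 53, ∞}.
(a,b)_3: α=0, u≡1; β=-2, v≡2 (mod 3); (1|3)=+1, (2|3)=-1; sign (−1)^0·+1^-2·-1^0 = +1.
(a,b)_17: α=-3, u≡16; β=0, v≡5 (mod 17); (16|17)=+1, (5|17)=-1; sign (−1)^0·+1^0·-1^-3 = -1.
(a,b)_13: α=3, u≡10; β=0, v≡9 (mod 13); (10|13)=+1, (9|13)=+1; sign (−1)^0·+1^0·+1^3 = +1.
(a,b)_43: α=1, u≡38; β=0, v≡36 (mod 43); (38|43)=+1, (36|43)=+1; sign (−1)^0·+1^0·+1^1 = +1.
(a,b)_53: α=1, u≡7; β=0, v≡48 (mod 53); (7|53)=+1, (48|53)=-1; sign (−1)^0·+1^0·-1^1 = -1.
(a,b)_7: α=0, u≡2; β=1, v≡1 (mod 7); (2|7)=+1, (1|7)=+1; sign (−1)^0·+1^1·+1^0 = +1.
(a,b)_5: α=0, u≡4; β=2, v≡4 (mod 5); (4|5)=+1, (4|5)=+1; sign (−1)^0·+1^2·+1^0 = +1.
(a,b)_∞: sgn(503659)=+, sgn(14)=+, so +1.
(a,b)_2: α=2, β=-1; u≡3, v≡7 (mod 8); ε(u)ε(v)=1·1, αω(v)=2·0, βω(u)=-1·1; sum ≡ 0  ⇒  +1.
Ram(503659, 14) = {17, 53}; no ℚ_17-point on the conic.

[17, 53]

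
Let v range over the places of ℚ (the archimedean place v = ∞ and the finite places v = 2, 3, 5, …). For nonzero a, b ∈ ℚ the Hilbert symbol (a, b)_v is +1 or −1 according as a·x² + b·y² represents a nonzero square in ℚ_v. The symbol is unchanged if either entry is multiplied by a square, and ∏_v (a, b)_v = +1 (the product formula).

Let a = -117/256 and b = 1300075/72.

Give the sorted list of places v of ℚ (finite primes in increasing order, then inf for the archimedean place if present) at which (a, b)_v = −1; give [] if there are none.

(a, b) ≡ (-13, 104006) mod (ℚ^×)²; places V = {2, 3, 5, 7, 13, 17, 19, 23, ∞}.
(a,b)_17: α=0, u≡2; β=1, v≡15 (mod 17); (2|17)=+1, (15|17)=+1; sign (−1)^0·+1^1·+1^0 = +1.
(a,b)_2: α=-8, β=-3; u≡3, v≡3 (mod 8); ε(u)ε(v)=1·1, αω(v)=-8·1, βω(u)=-3·1; sum ≡ 0  ⇒  +1.
(a,b)_5: α=0, u≡3; β=2, v≡4 (mod 5); (3|5)=-1, (4|5)=+1; sign (−1)^0·-1^2·+1^0 = +1.
(a,b)_7: α=0, u≡4; β=1, v≡4 (mod 7); (4|7)=+1, (4|7)=+1; sign (−1)^0·+1^1·+1^0 = +1.
(a,b)_23: α=0, u≡7; β=1, v≡20 (mod 23); (7|23)=-1, (20|23)=-1; sign (−1)^0·-1^1·-1^0 = -1.
(a,b)_∞: sgn(-13)=−, sgn(104006)=+, so +1.
(a,b)_3: α=2, u≡2; β=-2, v≡2 (mod 3); (2|3)=-1, (2|3)=-1; sign (−1)^0·-1^-2·-1^2 = +1.
(a,b)_19: α=0, u≡6; β=1, v≡8 (mod 19); (6|19)=+1, (8|19)=-1; sign (−1)^0·+1^1·-1^0 = +1.
(a,b)_13: α=1, u≡12; β=0, v≡7 (mod 13); (12|13)=+1, (7|13)=-1; sign (−1)^0·+1^0·-1^1 = -1.
Ram(-13, 104006) = {13, 23}; no ℚ_13-point on the conic.

[13, 23]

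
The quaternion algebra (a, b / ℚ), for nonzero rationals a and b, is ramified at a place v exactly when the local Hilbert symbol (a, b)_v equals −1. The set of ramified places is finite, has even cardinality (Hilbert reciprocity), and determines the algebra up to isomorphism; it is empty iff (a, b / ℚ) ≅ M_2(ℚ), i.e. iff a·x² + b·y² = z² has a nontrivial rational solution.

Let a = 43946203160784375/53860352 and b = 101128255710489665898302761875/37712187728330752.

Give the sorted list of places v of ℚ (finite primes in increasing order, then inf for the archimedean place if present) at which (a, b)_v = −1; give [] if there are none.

Mod squares: a ≡ 10010, b ≡ 143. Check v ∈ {∞, 2, 3, 5, 7, 11, 13, 17, 47}.
v=17: a=17^-2·(≡7), b=17^-4·(≡6) mod 17; (7|17)=-1, (6|17)=-1; (−1)^{-2·-4·8}·(-1)^-4·(-1)^-2 = +1.
v=5: a=5^5·(≡3), b=5^4·(≡2) mod 5; (3|5)=-1, (2|5)=-1; (−1)^{5·4·2}·(-1)^4·(-1)^5 = -1.
v=47: a=47^2·(≡35), b=47^4·(≡4) mod 47; (35|47)=-1, (4|47)=+1; (−1)^{2·4·23}·(-1)^4·(+1)^2 = +1.
v=3: a=3^14·(≡2), b=3^30·(≡2) mod 3; (2|3)=-1, (2|3)=-1; (−1)^{14·30·1}·(-1)^30·(-1)^14 = +1.
v=7: a=7^-1·(≡4), b=7^-2·(≡6) mod 7; (4|7)=+1, (6|7)=-1; (−1)^{-1·-2·3}·(+1)^-2·(-1)^-1 = -1.
v=11: a=11^3·(≡2), b=11^5·(≡8) mod 11; (2|11)=-1, (8|11)=-1; (−1)^{3·5·5}·(-1)^5·(-1)^3 = -1.
v=∞: 10010 > 0 and 143 > 0  ⇒  (a,b)_∞ = +1.
v=2: v_2(a)=-11, v_2(b)=-22; units ≡ 5, 7 (mod 8); ε·ε+αω+βω = 0·1+-11·0+-22·1 ≡ 0  ⇒  (a,b)_2 = +1.
v=13: a=13^-1·(≡12), b=13^-3·(≡11) mod 13; (12|13)=+1, (11|13)=-1; (−1)^{-1·-3·6}·(+1)^-3·(-1)^-1 = -1.
|Ram(10010, 143)| = 4, even; anisotropic at {5, 7, 11, 13}.

[5, 7, 11, 13]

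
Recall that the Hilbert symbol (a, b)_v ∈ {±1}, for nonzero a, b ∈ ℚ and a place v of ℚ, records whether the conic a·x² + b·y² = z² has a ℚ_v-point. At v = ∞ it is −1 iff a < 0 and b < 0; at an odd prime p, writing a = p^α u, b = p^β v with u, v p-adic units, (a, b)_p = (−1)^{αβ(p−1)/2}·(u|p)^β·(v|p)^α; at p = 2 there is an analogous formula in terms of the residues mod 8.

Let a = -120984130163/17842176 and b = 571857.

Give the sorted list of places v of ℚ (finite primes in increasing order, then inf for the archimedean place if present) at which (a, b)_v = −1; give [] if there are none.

[17, 31, 41, 43]

(a, b) ≡ (-425867, 571857) mod (ℚ^×)²; places V = {2, 3, 11, 13, 17, 31, 41, 43, 47, ∞}.
(a,b)_2: α=-14, β=0; u≡5, v≡1 (mod 8); ε(u)ε(v)=0·0, αω(v)=-14·0, βω(u)=0·1; sum ≡ 0  ⇒  +1.
(a,b)_17: α=1, u≡5; β=0, v≡11 (mod 17); (5|17)=-1, (11|17)=-1; sign (−1)^0·-1^0·-1^1 = -1.
(a,b)_41: α=3, u≡12; β=0, v≡30 (mod 41); (12|41)=-1, (30|41)=-1; sign (−1)^0·-1^0·-1^3 = -1.
(a,b)_43: α=0, u≡8; β=1, v≡12 (mod 43); (8|43)=-1, (12|43)=-1; sign (−1)^0·-1^1·-1^0 = -1.
(a,b)_3: α=-2, u≡1; β=1, v≡2 (mod 3); (1|3)=+1, (2|3)=-1; sign (−1)^0·+1^1·-1^-2 = +1.
(a,b)_31: α=0, u≡12; β=1, v≡2 (mod 31); (12|31)=-1, (2|31)=+1; sign (−1)^0·-1^1·+1^0 = -1.
(a,b)_13: α=3, u≡4; β=1, v≡10 (mod 13); (4|13)=+1, (10|13)=+1; sign (−1)^0·+1^1·+1^3 = +1.
(a,b)_11: α=-2, u≡5; β=1, v≡1 (mod 11); (5|11)=+1, (1|11)=+1; sign (−1)^0·+1^1·+1^-2 = +1.
(a,b)_∞: sgn(-425867)=−, sgn(571857)=+, so +1.
(a,b)_47: α=1, u≡45; β=0, v≡8 (mod 47); (45|47)=-1, (8|47)=+1; sign (−1)^0·-1^0·+1^1 = +1.
|Ram(-425867, 571857)| = 4, even; anisotropic at {17, 31, 41, 43}.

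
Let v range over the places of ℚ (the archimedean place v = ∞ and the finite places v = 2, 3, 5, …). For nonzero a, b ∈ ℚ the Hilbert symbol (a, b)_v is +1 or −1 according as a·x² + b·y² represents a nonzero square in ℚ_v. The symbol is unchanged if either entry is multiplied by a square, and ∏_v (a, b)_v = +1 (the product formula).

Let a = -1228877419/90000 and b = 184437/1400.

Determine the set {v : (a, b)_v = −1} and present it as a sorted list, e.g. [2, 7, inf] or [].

Mod squares: a ≡ -1771, b ≡ 3542. Check v ∈ {∞, 2, 3, 5, 7, 11, 17, 23}.
v=5: a=5^-4·(≡4), b=5^-2·(≡2) mod 5; (4|5)=+1, (2|5)=-1; (−1)^{-4·-2·2}·(+1)^-2·(-1)^-4 = +1.
v=23: a=23^1·(≡7), b=23^1·(≡18) mod 23; (7|23)=-1, (18|23)=+1; (−1)^{1·1·11}·(-1)^1·(+1)^1 = +1.
v=17: a=17^2·(≡11), b=17^0·(≡12) mod 17; (11|17)=-1, (12|17)=-1; (−1)^{2·0·8}·(-1)^0·(-1)^2 = +1.
v=11: a=11^1·(≡4), b=11^1·(≡1) mod 11; (4|11)=+1, (1|11)=+1; (−1)^{1·1·5}·(+1)^1·(+1)^1 = -1.
v=3: a=3^-2·(≡2), b=3^6·(≡2) mod 3; (2|3)=-1, (2|3)=-1; (−1)^{-2·6·1}·(-1)^6·(-1)^-2 = +1.
v=2: v_2(a)=-4, v_2(b)=-3; units ≡ 5, 3 (mod 8); ε·ε+αω+βω = 0·1+-4·1+-3·1 ≡ 1  ⇒  (a,b)_2 = -1.
v=∞: -1771 < 0 and 3542 > 0  ⇒  (a,b)_∞ = +1.
v=7: a=7^5·(≡5), b=7^-1·(≡2) mod 7; (5|7)=-1, (2|7)=+1; (−1)^{5·-1·3}·(-1)^-1·(+1)^5 = +1.
|Ram(-1771, 3542)| = 2, even; anisotropic at {2, 11}.

[2, 11]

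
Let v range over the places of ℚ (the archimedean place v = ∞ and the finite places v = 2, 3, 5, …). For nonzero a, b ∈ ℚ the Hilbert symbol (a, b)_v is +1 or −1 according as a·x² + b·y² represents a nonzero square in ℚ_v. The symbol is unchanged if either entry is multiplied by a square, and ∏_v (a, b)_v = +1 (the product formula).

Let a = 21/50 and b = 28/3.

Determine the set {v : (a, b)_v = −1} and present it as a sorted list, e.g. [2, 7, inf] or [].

Mod squares: a ≡ 42, b ≡ 21. Check v ∈ {∞, 2, 3, 5, 7}.
v=∞: 42 > 0 and 21 > 0  ⇒  (a,b)_∞ = +1.
v=2: v_2(a)=-1, v_2(b)=2; units ≡ 5, 5 (mod 8); ε·ε+αω+βω = 0·0+-1·1+2·1 ≡ 1  ⇒  (a,b)_2 = -1.
v=5: a=5^-2·(≡3), b=5^0·(≡1) mod 5; (3|5)=-1, (1|5)=+1; (−1)^{-2·0·2}·(-1)^0·(+1)^-2 = +1.
v=3: a=3^1·(≡2), b=3^-1·(≡1) mod 3; (2|3)=-1, (1|3)=+1; (−1)^{1·-1·1}·(-1)^-1·(+1)^1 = +1.
v=7: a=7^1·(≡3), b=7^1·(≡6) mod 7; (3|7)=-1, (6|7)=-1; (−1)^{1·1·3}·(-1)^1·(-1)^1 = -1.
(42, 21 / ℚ) ramifies at {2, 7}: a division algebra.

[2, 7]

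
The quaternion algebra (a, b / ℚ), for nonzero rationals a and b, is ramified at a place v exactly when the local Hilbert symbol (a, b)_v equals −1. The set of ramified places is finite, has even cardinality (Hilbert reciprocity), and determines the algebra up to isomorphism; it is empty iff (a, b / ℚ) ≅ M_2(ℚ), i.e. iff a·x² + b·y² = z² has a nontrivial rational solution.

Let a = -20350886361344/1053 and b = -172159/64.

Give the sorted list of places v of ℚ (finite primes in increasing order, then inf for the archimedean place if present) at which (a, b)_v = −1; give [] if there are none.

[7, 11, 13, 17, 37, inf]

(a, b) ≡ (-21090682613, -172159) mod (ℚ^×)²; places V = {2, 3, 7, 11, 13, 17, 19, 37, 41, 43, ∞}.
(a,b)_7: α=3, u≡6; β=0, v≡6 (mod 7); (6|7)=-1, (6|7)=-1; sign (−1)^0·-1^0·-1^3 = -1.
(a,b)_41: α=1, u≡15; β=1, v≡26 (mod 41); (15|41)=-1, (26|41)=-1; sign (−1)^0·-1^1·-1^1 = +1.
(a,b)_2: α=8, β=-6; u≡3, v≡1 (mod 8); ε(u)ε(v)=1·0, αω(v)=8·0, βω(u)=-6·1; sum ≡ 0  ⇒  +1.
(a,b)_17: α=1, u≡13; β=1, v≡3 (mod 17); (13|17)=+1, (3|17)=-1; sign (−1)^0·+1^1·-1^1 = -1.
(a,b)_11: α=1, u≡8; β=0, v≡10 (mod 11); (8|11)=-1, (10|11)=-1; sign (−1)^0·-1^0·-1^1 = -1.
(a,b)_13: α=-1, u≡11; β=1, v≡9 (mod 13); (11|13)=-1, (9|13)=+1; sign (−1)^0·-1^1·+1^-1 = -1.
(a,b)_∞: sgn(-21090682613)=−, sgn(-172159)=−, so -1.
(a,b)_43: α=1, u≡6; β=0, v≡17 (mod 43); (6|43)=+1, (17|43)=+1; sign (−1)^0·+1^0·+1^1 = +1.
(a,b)_3: α=-4, u≡1; β=0, v≡2 (mod 3); (1|3)=+1, (2|3)=-1; sign (−1)^0·+1^0·-1^-4 = +1.
(a,b)_37: α=1, u≡1; β=0, v≡22 (mod 37); (1|37)=+1, (22|37)=-1; sign (−1)^0·+1^0·-1^1 = -1.
(a,b)_19: α=1, u≡4; β=1, v≡3 (mod 19); (4|19)=+1, (3|19)=-1; sign (−1)^1·+1^1·-1^1 = +1.
(-21090682613, -172159 / ℚ) ramifies at {7, 11, 13, 17, 37, ∞}: a division algebra.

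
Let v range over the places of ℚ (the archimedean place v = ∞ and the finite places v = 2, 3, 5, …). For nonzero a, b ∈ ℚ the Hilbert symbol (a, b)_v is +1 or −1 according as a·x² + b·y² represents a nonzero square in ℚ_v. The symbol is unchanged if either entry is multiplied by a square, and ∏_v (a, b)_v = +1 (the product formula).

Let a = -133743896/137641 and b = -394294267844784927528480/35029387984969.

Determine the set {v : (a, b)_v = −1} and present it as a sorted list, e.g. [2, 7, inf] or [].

(a, b) ≡ (-374, -57970) mod (ℚ^×)²; places V = {2, 3, 5, 7, 11, 13, 17, 23, 31, 43, 53, ∞}.
(a,b)_5: α=0, u≡4; β=1, v≡1 (mod 5); (4|5)=+1, (1|5)=+1; sign (−1)^0·+1^1·+1^0 = +1.
(a,b)_∞: sgn(-374)=−, sgn(-57970)=−, so -1.
(a,b)_31: α=0, u≡24; β=1, v≡11 (mod 31); (24|31)=-1, (11|31)=-1; sign (−1)^0·-1^1·-1^0 = -1.
(a,b)_2: α=3, β=5; u≡5, v≡7 (mod 8); ε(u)ε(v)=0·1, αω(v)=3·0, βω(u)=5·1; sum ≡ 1  ⇒  -1.
(a,b)_13: α=2, u≡3; β=6, v≡9 (mod 13); (3|13)=+1, (9|13)=+1; sign (−1)^0·+1^6·+1^2 = +1.
(a,b)_17: α=1, u≡12; β=3, v≡6 (mod 17); (12|17)=-1, (6|17)=-1; sign (−1)^0·-1^3·-1^1 = +1.
(a,b)_3: α=0, u≡1; β=2, v≡2 (mod 3); (1|3)=+1, (2|3)=-1; sign (−1)^0·+1^2·-1^0 = +1.
(a,b)_11: α=1, u≡8; β=3, v≡7 (mod 11); (8|11)=-1, (7|11)=-1; sign (−1)^1·-1^3·-1^1 = -1.
(a,b)_23: α=2, u≡17; β=4, v≡16 (mod 23); (17|23)=-1, (16|23)=+1; sign (−1)^0·-1^4·+1^2 = +1.
(a,b)_7: α=-2, u≡4; β=-4, v≡4 (mod 7); (4|7)=+1, (4|7)=+1; sign (−1)^0·+1^-4·+1^-2 = +1.
(a,b)_43: α=0, u≡25; β=-2, v≡7 (mod 43); (25|43)=+1, (7|43)=-1; sign (−1)^0·+1^-2·-1^0 = +1.
(a,b)_53: α=-2, u≡23; β=-4, v≡45 (mod 53); (23|53)=-1, (45|53)=-1; sign (−1)^0·-1^-4·-1^-2 = +1.
(-374, -57970 / ℚ) ramifies at {2, 11, 31, ∞}: a division algebra.

[2, 11, 31, inf]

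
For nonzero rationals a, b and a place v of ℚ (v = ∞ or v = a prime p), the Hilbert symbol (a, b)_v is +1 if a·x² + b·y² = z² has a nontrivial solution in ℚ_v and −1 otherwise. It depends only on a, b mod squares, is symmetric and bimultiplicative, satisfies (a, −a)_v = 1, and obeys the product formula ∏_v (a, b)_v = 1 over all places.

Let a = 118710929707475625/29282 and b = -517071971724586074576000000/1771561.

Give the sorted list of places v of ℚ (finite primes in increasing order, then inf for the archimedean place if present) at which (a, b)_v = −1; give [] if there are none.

Mod squares: a ≡ 2, b ≡ -9061. Check v ∈ {∞, 2, 3, 5, 11, 13, 17, 41}.
v=2: v_2(a)=-1, v_2(b)=10; units ≡ 1, 3 (mod 8); ε·ε+αω+βω = 0·1+-1·1+10·0 ≡ 1  ⇒  (a,b)_2 = -1.
v=3: a=3^4·(≡2), b=3^2·(≡2) mod 3; (2|3)=-1, (2|3)=-1; (−1)^{4·2·1}·(-1)^2·(-1)^4 = +1.
v=5: a=5^4·(≡3), b=5^6·(≡1) mod 5; (3|5)=-1, (1|5)=+1; (−1)^{4·6·2}·(-1)^6·(+1)^4 = +1.
v=11: a=11^-4·(≡7), b=11^-6·(≡1) mod 11; (7|11)=-1, (1|11)=+1; (−1)^{-4·-6·5}·(-1)^-6·(+1)^-4 = +1.
v=17: a=17^2·(≡4), b=17^3·(≡6) mod 17; (4|17)=+1, (6|17)=-1; (−1)^{2·3·8}·(+1)^3·(-1)^2 = +1.
v=∞: 2 > 0 and -9061 < 0  ⇒  (a,b)_∞ = +1.
v=41: a=41^2·(≡36), b=41^3·(≡36) mod 41; (36|41)=+1, (36|41)=+1; (−1)^{2·3·20}·(+1)^3·(+1)^2 = +1.
v=13: a=13^6·(≡6), b=13^9·(≡5) mod 13; (6|13)=-1, (5|13)=-1; (−1)^{6·9·6}·(-1)^9·(-1)^6 = -1.
(2, -9061 / ℚ) ramifies at {2, 13}: a division algebra.

[2, 13]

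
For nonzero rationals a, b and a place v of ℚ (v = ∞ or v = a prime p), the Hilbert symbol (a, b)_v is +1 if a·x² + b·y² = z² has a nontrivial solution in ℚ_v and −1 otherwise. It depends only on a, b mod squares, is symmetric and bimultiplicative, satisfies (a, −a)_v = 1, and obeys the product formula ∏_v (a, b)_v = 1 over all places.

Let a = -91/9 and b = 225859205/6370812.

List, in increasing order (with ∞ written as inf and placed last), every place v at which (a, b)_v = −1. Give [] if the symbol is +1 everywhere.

(a, b) ≡ (-91, 35) mod (ℚ^×)²; places V = {2, 3, 5, 7, 11, 13, 47, 53, ∞}.
(a,b)_∞: sgn(-91)=−, sgn(35)=+, so +1.
(a,b)_2: α=0, β=-2; u≡5, v≡3 (mod 8); ε(u)ε(v)=0·1, αω(v)=0·1, βω(u)=-2·1; sum ≡ 0  ⇒  +1.
(a,b)_13: α=1, u≡5; β=2, v≡1 (mod 13); (5|13)=-1, (1|13)=+1; sign (−1)^0·-1^2·+1^1 = +1.
(a,b)_47: α=0, u≡16; β=2, v≡44 (mod 47); (16|47)=+1, (44|47)=-1; sign (−1)^0·+1^2·-1^0 = +1.
(a,b)_11: α=0, u≡7; β=2, v≡6 (mod 11); (7|11)=-1, (6|11)=-1; sign (−1)^0·-1^2·-1^0 = +1.
(a,b)_5: α=0, u≡1; β=1, v≡3 (mod 5); (1|5)=+1, (3|5)=-1; sign (−1)^0·+1^1·-1^0 = +1.
(a,b)_7: α=1, u≡4; β=-1, v≡3 (mod 7); (4|7)=+1, (3|7)=-1; sign (−1)^1·+1^-1·-1^1 = +1.
(a,b)_53: α=0, u≡37; β=-2, v≡22 (mod 53); (37|53)=+1, (22|53)=-1; sign (−1)^0·+1^-2·-1^0 = +1.
(a,b)_3: α=-2, u≡2; β=-4, v≡2 (mod 3); (2|3)=-1, (2|3)=-1; sign (−1)^0·-1^-4·-1^-2 = +1.
Every local symbol is +1, so the conic -91·x² + 35·y² = z² has ℚ_v-points for all v and hence a ℚ-point; (a, b / ℚ) ≅ M_2(ℚ).

[]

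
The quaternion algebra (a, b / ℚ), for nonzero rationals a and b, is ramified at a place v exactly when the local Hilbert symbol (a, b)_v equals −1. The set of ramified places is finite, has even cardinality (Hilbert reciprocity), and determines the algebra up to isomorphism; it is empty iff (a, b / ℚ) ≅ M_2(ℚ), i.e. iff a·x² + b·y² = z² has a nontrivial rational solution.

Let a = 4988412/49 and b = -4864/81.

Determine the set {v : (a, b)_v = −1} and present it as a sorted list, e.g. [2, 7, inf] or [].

[3, 13]

Mod squares: a ≡ 138567, b ≡ -19. Check v ∈ {∞, 2, 3, 7, 11, 13, 17, 19}.
v=2: v_2(a)=2, v_2(b)=8; units ≡ 7, 5 (mod 8); ε·ε+αω+βω = 1·0+2·1+8·0 ≡ 0  ⇒  (a,b)_2 = +1.
v=19: a=19^1·(≡4), b=19^1·(≡2) mod 19; (4|19)=+1, (2|19)=-1; (−1)^{1·1·9}·(+1)^1·(-1)^1 = +1.
v=11: a=11^1·(≡10), b=11^0·(≡5) mod 11; (10|11)=-1, (5|11)=+1; (−1)^{1·0·5}·(-1)^0·(+1)^1 = +1.
v=∞: 138567 > 0 and -19 < 0  ⇒  (a,b)_∞ = +1.
v=17: a=17^1·(≡9), b=17^0·(≡9) mod 17; (9|17)=+1, (9|17)=+1; (−1)^{1·0·8}·(+1)^0·(+1)^1 = +1.
v=7: a=7^-2·(≡2), b=7^0·(≡2) mod 7; (2|7)=+1, (2|7)=+1; (−1)^{-2·0·3}·(+1)^0·(+1)^-2 = +1.
v=3: a=3^3·(≡1), b=3^-4·(≡2) mod 3; (1|3)=+1, (2|3)=-1; (−1)^{3·-4·1}·(+1)^-4·(-1)^3 = -1.
v=13: a=13^1·(≡12), b=13^0·(≡8) mod 13; (12|13)=+1, (8|13)=-1; (−1)^{1·0·6}·(+1)^0·(-1)^1 = -1.
|Ram(138567, -19)| = 2, even; anisotropic at {3, 13}.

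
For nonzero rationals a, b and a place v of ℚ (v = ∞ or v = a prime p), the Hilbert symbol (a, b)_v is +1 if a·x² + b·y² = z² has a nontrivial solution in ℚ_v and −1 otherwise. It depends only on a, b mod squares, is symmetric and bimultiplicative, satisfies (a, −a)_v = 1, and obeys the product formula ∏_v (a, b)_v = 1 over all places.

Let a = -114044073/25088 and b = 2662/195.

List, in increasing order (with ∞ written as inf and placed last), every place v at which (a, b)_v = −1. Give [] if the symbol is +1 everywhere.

[3, 11]

Mod squares: a ≡ -66, b ≡ 4290. Check v ∈ {∞, 2, 3, 5, 7, 11, 13}.
v=∞: -66 < 0 and 4290 > 0  ⇒  (a,b)_∞ = +1.
v=5: a=5^0·(≡4), b=5^-1·(≡3) mod 5; (4|5)=+1, (3|5)=-1; (−1)^{0·-1·2}·(+1)^-1·(-1)^0 = +1.
v=3: a=3^1·(≡2), b=3^-1·(≡2) mod 3; (2|3)=-1, (2|3)=-1; (−1)^{1·-1·1}·(-1)^-1·(-1)^1 = -1.
v=2: v_2(a)=-9, v_2(b)=1; units ≡ 7, 1 (mod 8); ε·ε+αω+βω = 1·0+-9·0+1·0 ≡ 0  ⇒  (a,b)_2 = +1.
v=13: a=13^4·(≡1), b=13^-1·(≡5) mod 13; (1|13)=+1, (5|13)=-1; (−1)^{4·-1·6}·(+1)^-1·(-1)^4 = +1.
v=7: a=7^-2·(≡4), b=7^0·(≡5) mod 7; (4|7)=+1, (5|7)=-1; (−1)^{-2·0·3}·(+1)^0·(-1)^-2 = +1.
v=11: a=11^3·(≡5), b=11^3·(≡3) mod 11; (5|11)=+1, (3|11)=+1; (−1)^{3·3·5}·(+1)^3·(+1)^3 = -1.
|Ram(-66, 4290)| = 2, even; anisotropic at {3, 11}.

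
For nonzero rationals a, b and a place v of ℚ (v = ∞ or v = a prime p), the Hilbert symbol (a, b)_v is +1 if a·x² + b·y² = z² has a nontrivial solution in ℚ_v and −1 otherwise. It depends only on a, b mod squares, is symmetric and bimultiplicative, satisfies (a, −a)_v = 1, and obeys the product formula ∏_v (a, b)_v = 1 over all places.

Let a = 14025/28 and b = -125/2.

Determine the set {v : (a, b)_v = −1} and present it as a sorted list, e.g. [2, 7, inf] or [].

[2, 3, 5, 17]

Mod squares: a ≡ 3927, b ≡ -10. Check v ∈ {∞, 2, 3, 5, 7, 11, 17}.
v=3: a=3^1·(≡1), b=3^0·(≡2) mod 3; (1|3)=+1, (2|3)=-1; (−1)^{1·0·1}·(+1)^0·(-1)^1 = -1.
v=∞: 3927 > 0 and -10 < 0  ⇒  (a,b)_∞ = +1.
v=11: a=11^1·(≡9), b=11^0·(≡9) mod 11; (9|11)=+1, (9|11)=+1; (−1)^{1·0·5}·(+1)^0·(+1)^1 = +1.
v=7: a=7^-1·(≡1), b=7^0·(≡4) mod 7; (1|7)=+1, (4|7)=+1; (−1)^{-1·0·3}·(+1)^0·(+1)^-1 = +1.
v=5: a=5^2·(≡2), b=5^3·(≡2) mod 5; (2|5)=-1, (2|5)=-1; (−1)^{2·3·2}·(-1)^3·(-1)^2 = -1.
v=17: a=17^1·(≡7), b=17^0·(≡14) mod 17; (7|17)=-1, (14|17)=-1; (−1)^{1·0·8}·(-1)^0·(-1)^1 = -1.
v=2: v_2(a)=-2, v_2(b)=-1; units ≡ 7, 3 (mod 8); ε·ε+αω+βω = 1·1+-2·1+-1·0 ≡ 1  ⇒  (a,b)_2 = -1.
Ram(3927, -10) = {2, 3, 5, 17}; no ℚ_2-point on the conic.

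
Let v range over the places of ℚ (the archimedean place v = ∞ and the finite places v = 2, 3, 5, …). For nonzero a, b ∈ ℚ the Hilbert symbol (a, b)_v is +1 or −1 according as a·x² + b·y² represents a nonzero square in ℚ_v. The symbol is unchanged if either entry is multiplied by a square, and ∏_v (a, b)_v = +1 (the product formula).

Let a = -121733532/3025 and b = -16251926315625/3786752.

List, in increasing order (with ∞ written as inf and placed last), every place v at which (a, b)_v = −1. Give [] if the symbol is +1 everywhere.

[5, 13, 19, inf]

Mod squares: a ≡ -9367, b ≡ -2210. Check v ∈ {∞, 2, 3, 5, 7, 11, 13, 17, 19, 29, 43}.
v=29: a=29^1·(≡24), b=29^0·(≡23) mod 29; (24|29)=+1, (23|29)=+1; (−1)^{1·0·14}·(+1)^0·(+1)^1 = +1.
v=43: a=43^0·(≡19), b=43^-2·(≡8) mod 43; (19|43)=-1, (8|43)=-1; (−1)^{0·-2·21}·(-1)^-2·(-1)^0 = +1.
v=7: a=7^0·(≡3), b=7^4·(≡4) mod 7; (3|7)=-1, (4|7)=+1; (−1)^{0·4·3}·(-1)^4·(+1)^0 = +1.
v=11: a=11^-2·(≡1), b=11^2·(≡5) mod 11; (1|11)=+1, (5|11)=+1; (−1)^{-2·2·5}·(+1)^2·(+1)^-2 = +1.
v=13: a=13^0·(≡6), b=13^1·(≡3) mod 13; (6|13)=-1, (3|13)=+1; (−1)^{0·1·6}·(-1)^1·(+1)^0 = -1.
v=3: a=3^2·(≡2), b=3^4·(≡1) mod 3; (2|3)=-1, (1|3)=+1; (−1)^{2·4·1}·(-1)^4·(+1)^2 = +1.
v=∞: -9367 < 0 and -2210 < 0  ⇒  (a,b)_∞ = -1.
v=2: v_2(a)=2, v_2(b)=-11; units ≡ 1, 7 (mod 8); ε·ε+αω+βω = 0·1+2·0+-11·0 ≡ 0  ⇒  (a,b)_2 = +1.
v=19: a=19^3·(≡9), b=19^0·(≡10) mod 19; (9|19)=+1, (10|19)=-1; (−1)^{3·0·9}·(+1)^0·(-1)^3 = -1.
v=5: a=5^-2·(≡3), b=5^5·(≡2) mod 5; (3|5)=-1, (2|5)=-1; (−1)^{-2·5·2}·(-1)^5·(-1)^-2 = -1.
v=17: a=17^1·(≡5), b=17^1·(≡5) mod 17; (5|17)=-1, (5|17)=-1; (−1)^{1·1·8}·(-1)^1·(-1)^1 = +1.
|Ram(-9367, -2210)| = 4, even; anisotropic at {5, 13, 19, ∞}.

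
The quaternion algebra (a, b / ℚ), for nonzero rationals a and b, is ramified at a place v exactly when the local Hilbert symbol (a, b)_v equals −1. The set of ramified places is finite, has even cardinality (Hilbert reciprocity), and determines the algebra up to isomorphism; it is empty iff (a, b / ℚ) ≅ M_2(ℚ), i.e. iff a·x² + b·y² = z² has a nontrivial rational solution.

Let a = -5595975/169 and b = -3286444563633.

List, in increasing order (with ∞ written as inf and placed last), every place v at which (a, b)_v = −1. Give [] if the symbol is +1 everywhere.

(a, b) ≡ (-24871, -5313) mod (ℚ^×)²; places V = {2, 3, 5, 7, 11, 13, 17, 19, 23, ∞}.
(a,b)_2: α=0, β=0; u≡1, v≡7 (mod 8); ε(u)ε(v)=0·1, αω(v)=0·0, βω(u)=0·0; sum ≡ 0  ⇒  +1.
(a,b)_17: α=1, u≡4; β=2, v≡8 (mod 17); (4|17)=+1, (8|17)=+1; sign (−1)^0·+1^2·+1^1 = +1.
(a,b)_11: α=1, u≡9; β=3, v≡3 (mod 11); (9|11)=+1, (3|11)=+1; sign (−1)^1·+1^3·+1^1 = -1.
(a,b)_3: α=2, u≡2; β=1, v≡2 (mod 3); (2|3)=-1, (2|3)=-1; sign (−1)^0·-1^1·-1^2 = -1.
(a,b)_23: α=0, u≡5; β=1, v≡5 (mod 23); (5|23)=-1, (5|23)=-1; sign (−1)^0·-1^1·-1^0 = -1.
(a,b)_13: α=-2, u≡5; β=0, v≡3 (mod 13); (5|13)=-1, (3|13)=+1; sign (−1)^0·-1^0·+1^-2 = +1.
(a,b)_∞: sgn(-24871)=−, sgn(-5313)=−, so -1.
(a,b)_5: α=2, u≡4; β=0, v≡2 (mod 5); (4|5)=+1, (2|5)=-1; sign (−1)^0·+1^0·-1^2 = +1.
(a,b)_7: α=1, u≡3; β=3, v≡1 (mod 7); (3|7)=-1, (1|7)=+1; sign (−1)^1·-1^3·+1^1 = +1.
(a,b)_19: α=1, u≡3; β=2, v≡9 (mod 19); (3|19)=-1, (9|19)=+1; sign (−1)^0·-1^2·+1^1 = +1.
|Ram(-24871, -5313)| = 4, even; anisotropic at {3, 11, 23, ∞}.

[3, 11, 23, inf]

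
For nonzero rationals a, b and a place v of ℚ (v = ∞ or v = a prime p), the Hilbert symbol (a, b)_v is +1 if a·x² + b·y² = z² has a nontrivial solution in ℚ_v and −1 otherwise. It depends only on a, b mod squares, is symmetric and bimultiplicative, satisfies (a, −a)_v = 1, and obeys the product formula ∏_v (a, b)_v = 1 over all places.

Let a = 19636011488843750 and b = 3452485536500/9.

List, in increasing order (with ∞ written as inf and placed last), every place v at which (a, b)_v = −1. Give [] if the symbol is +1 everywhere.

Mod squares: a ≡ 374, b ≡ 85085. Check v ∈ {∞, 2, 3, 5, 7, 11, 13, 17}.
v=5: a=5^6·(≡1), b=5^3·(≡3) mod 5; (1|5)=+1, (3|5)=-1; (−1)^{6·3·2}·(+1)^3·(-1)^6 = +1.
v=3: a=3^0·(≡2), b=3^-2·(≡2) mod 3; (2|3)=-1, (2|3)=-1; (−1)^{0·-2·1}·(-1)^-2·(-1)^0 = +1.
v=13: a=13^4·(≡10), b=13^3·(≡2) mod 13; (10|13)=+1, (2|13)=-1; (−1)^{4·3·6}·(+1)^3·(-1)^4 = +1.
v=7: a=7^6·(≡3), b=7^5·(≡3) mod 7; (3|7)=-1, (3|7)=-1; (−1)^{6·5·3}·(-1)^5·(-1)^6 = -1.
v=17: a=17^1·(≡5), b=17^1·(≡10) mod 17; (5|17)=-1, (10|17)=-1; (−1)^{1·1·8}·(-1)^1·(-1)^1 = +1.
v=2: v_2(a)=1, v_2(b)=2; units ≡ 3, 5 (mod 8); ε·ε+αω+βω = 1·0+1·1+2·1 ≡ 1  ⇒  (a,b)_2 = -1.
v=∞: 374 > 0 and 85085 > 0  ⇒  (a,b)_∞ = +1.
v=11: a=11^1·(≡1), b=11^1·(≡10) mod 11; (1|11)=+1, (10|11)=-1; (−1)^{1·1·5}·(+1)^1·(-1)^1 = +1.
|Ram(374, 85085)| = 2, even; anisotropic at {2, 7}.

[2, 7]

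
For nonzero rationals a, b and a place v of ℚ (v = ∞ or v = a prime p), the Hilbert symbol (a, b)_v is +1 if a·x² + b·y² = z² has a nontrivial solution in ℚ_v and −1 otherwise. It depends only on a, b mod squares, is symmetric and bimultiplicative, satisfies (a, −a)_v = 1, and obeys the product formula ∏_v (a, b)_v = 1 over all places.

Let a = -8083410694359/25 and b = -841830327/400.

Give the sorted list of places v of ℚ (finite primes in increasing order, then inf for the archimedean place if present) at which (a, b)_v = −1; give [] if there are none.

Mod squares: a ≡ -713031, b ≡ -10392967. Check v ∈ {∞, 2, 3, 5, 7, 11, 13, 17, 31, 37, 41}.
v=7: a=7^2·(≡3), b=7^0·(≡5) mod 7; (3|7)=-1, (5|7)=-1; (−1)^{2·0·3}·(-1)^0·(-1)^2 = +1.
v=31: a=31^1·(≡7), b=31^1·(≡1) mod 31; (7|31)=+1, (1|31)=+1; (−1)^{1·1·15}·(+1)^1·(+1)^1 = -1.
v=11: a=11^1·(≡8), b=11^0·(≡9) mod 11; (8|11)=-1, (9|11)=+1; (−1)^{1·0·5}·(-1)^0·(+1)^1 = +1.
v=13: a=13^2·(≡7), b=13^1·(≡11) mod 13; (7|13)=-1, (11|13)=-1; (−1)^{2·1·6}·(-1)^1·(-1)^2 = -1.
v=37: a=37^2·(≡10), b=37^1·(≡24) mod 37; (10|37)=+1, (24|37)=-1; (−1)^{2·1·18}·(+1)^1·(-1)^2 = +1.
v=41: a=41^1·(≡34), b=41^1·(≡18) mod 41; (34|41)=-1, (18|41)=+1; (−1)^{1·1·20}·(-1)^1·(+1)^1 = -1.
v=17: a=17^1·(≡8), b=17^1·(≡10) mod 17; (8|17)=+1, (10|17)=-1; (−1)^{1·1·8}·(+1)^1·(-1)^1 = -1.
v=3: a=3^1·(≡1), b=3^4·(≡2) mod 3; (1|3)=+1, (2|3)=-1; (−1)^{1·4·1}·(+1)^4·(-1)^1 = -1.
v=2: v_2(a)=0, v_2(b)=-4; units ≡ 1, 1 (mod 8); ε·ε+αω+βω = 0·0+0·0+-4·0 ≡ 0  ⇒  (a,b)_2 = +1.
v=5: a=5^-2·(≡1), b=5^-2·(≡3) mod 5; (1|5)=+1, (3|5)=-1; (−1)^{-2·-2·2}·(+1)^-2·(-1)^-2 = +1.
v=∞: -713031 < 0 and -10392967 < 0  ⇒  (a,b)_∞ = -1.
|Ram(-713031, -10392967)| = 6, even; anisotropic at {3, 13, 17, 31, 41, ∞}.

[3, 13, 17, 31, 41, inf]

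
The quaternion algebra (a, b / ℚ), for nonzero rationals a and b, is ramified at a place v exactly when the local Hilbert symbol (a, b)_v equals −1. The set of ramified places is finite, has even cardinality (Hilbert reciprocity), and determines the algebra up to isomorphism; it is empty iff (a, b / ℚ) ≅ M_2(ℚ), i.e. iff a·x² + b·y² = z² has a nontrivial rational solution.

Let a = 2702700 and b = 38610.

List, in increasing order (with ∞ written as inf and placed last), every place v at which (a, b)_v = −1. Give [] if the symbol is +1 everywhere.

[2, 3, 5, 7, 11, 13]

(a, b) ≡ (3003, 4290) mod (ℚ^×)²; places V = {2, 3, 5, 7, 11, 13, ∞}.
(a,b)_2: α=2, β=1; u≡3, v≡1 (mod 8); ε(u)ε(v)=1·0, αω(v)=2·0, βω(u)=1·1; sum ≡ 1  ⇒  -1.
(a,b)_5: α=2, u≡3; β=1, v≡2 (mod 5); (3|5)=-1, (2|5)=-1; sign (−1)^0·-1^1·-1^2 = -1.
(a,b)_∞: sgn(3003)=+, sgn(4290)=+, so +1.
(a,b)_7: α=1, u≡1; β=0, v≡5 (mod 7); (1|7)=+1, (5|7)=-1; sign (−1)^0·+1^0·-1^1 = -1.
(a,b)_3: α=3, u≡2; β=3, v≡2 (mod 3); (2|3)=-1, (2|3)=-1; sign (−1)^1·-1^3·-1^3 = -1.
(a,b)_13: α=1, u≡4; β=1, v≡6 (mod 13); (4|13)=+1, (6|13)=-1; sign (−1)^0·+1^1·-1^1 = -1.
(a,b)_11: α=1, u≡4; β=1, v≡1 (mod 11); (4|11)=+1, (1|11)=+1; sign (−1)^1·+1^1·+1^1 = -1.
|Ram(3003, 4290)| = 6, even; anisotropic at {2, 3, 5, 7, 11, 13}.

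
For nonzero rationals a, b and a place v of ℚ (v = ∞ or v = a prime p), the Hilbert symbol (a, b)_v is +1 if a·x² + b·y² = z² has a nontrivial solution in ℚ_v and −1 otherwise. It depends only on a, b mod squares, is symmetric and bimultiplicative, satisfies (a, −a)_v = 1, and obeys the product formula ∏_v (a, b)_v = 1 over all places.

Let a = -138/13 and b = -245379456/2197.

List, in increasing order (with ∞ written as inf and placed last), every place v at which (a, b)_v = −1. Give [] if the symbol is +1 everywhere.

(a, b) ≡ (-1794, -12558) mod (ℚ^×)²; places V = {2, 3, 7, 13, 23, ∞}.
(a,b)_13: α=-1, u≡5; β=-3, v≡3 (mod 13); (5|13)=-1, (3|13)=+1; sign (−1)^0·-1^-3·+1^-1 = -1.
(a,b)_7: α=0, u≡5; β=3, v≡6 (mod 7); (5|7)=-1, (6|7)=-1; sign (−1)^0·-1^3·-1^0 = -1.
(a,b)_3: α=1, u≡2; β=5, v≡2 (mod 3); (2|3)=-1, (2|3)=-1; sign (−1)^1·-1^5·-1^1 = -1.
(a,b)_∞: sgn(-1794)=−, sgn(-12558)=−, so -1.
(a,b)_2: α=1, β=7; u≡7, v≡1 (mod 8); ε(u)ε(v)=1·0, αω(v)=1·0, βω(u)=7·0; sum ≡ 0  ⇒  +1.
(a,b)_23: α=1, u≡19; β=1, v≡9 (mod 23); (19|23)=-1, (9|23)=+1; sign (−1)^1·-1^1·+1^1 = +1.
|Ram(-1794, -12558)| = 4, even; anisotropic at {3, 7, 13, ∞}.

[3, 7, 13, inf]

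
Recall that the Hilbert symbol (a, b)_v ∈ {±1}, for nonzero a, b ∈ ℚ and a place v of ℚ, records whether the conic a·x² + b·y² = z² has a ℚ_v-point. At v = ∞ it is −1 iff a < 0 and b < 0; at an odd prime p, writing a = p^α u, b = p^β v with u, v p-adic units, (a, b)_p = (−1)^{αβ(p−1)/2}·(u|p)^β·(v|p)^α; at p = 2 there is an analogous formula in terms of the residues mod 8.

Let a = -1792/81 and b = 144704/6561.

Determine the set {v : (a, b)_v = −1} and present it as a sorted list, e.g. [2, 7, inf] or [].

Mod squares: a ≡ -7, b ≡ 2261. Check v ∈ {∞, 2, 3, 7, 17, 19}.
v=∞: -7 < 0 and 2261 > 0  ⇒  (a,b)_∞ = +1.
v=17: a=17^0·(≡6), b=17^1·(≡5) mod 17; (6|17)=-1, (5|17)=-1; (−1)^{0·1·8}·(-1)^1·(-1)^0 = -1.
v=2: v_2(a)=8, v_2(b)=6; units ≡ 1, 5 (mod 8); ε·ε+αω+βω = 0·0+8·1+6·0 ≡ 0  ⇒  (a,b)_2 = +1.
v=7: a=7^1·(≡6), b=7^1·(≡4) mod 7; (6|7)=-1, (4|7)=+1; (−1)^{1·1·3}·(-1)^1·(+1)^1 = +1.
v=19: a=19^0·(≡14), b=19^1·(≡9) mod 19; (14|19)=-1, (9|19)=+1; (−1)^{0·1·9}·(-1)^1·(+1)^0 = -1.
v=3: a=3^-4·(≡2), b=3^-8·(≡2) mod 3; (2|3)=-1, (2|3)=-1; (−1)^{-4·-8·1}·(-1)^-8·(-1)^-4 = +1.
Ram(-7, 2261) = {17, 19}; no ℚ_17-point on the conic.

[17, 19]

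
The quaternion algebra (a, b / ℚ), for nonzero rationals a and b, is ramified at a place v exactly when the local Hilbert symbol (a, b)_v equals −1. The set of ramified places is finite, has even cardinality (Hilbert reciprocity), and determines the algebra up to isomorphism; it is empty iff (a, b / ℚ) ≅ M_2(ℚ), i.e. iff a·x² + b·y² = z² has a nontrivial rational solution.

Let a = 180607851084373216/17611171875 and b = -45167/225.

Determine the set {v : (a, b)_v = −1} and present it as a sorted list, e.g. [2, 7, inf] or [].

(a, b) ≡ (121210, -47) mod (ℚ^×)²; places V = {2, 3, 5, 7, 11, 17, 23, 29, 31, 47, ∞}.
(a,b)_7: α=8, u≡6; β=0, v≡4 (mod 7); (6|7)=-1, (4|7)=+1; sign (−1)^0·-1^0·+1^8 = +1.
(a,b)_5: α=-7, u≡2; β=-2, v≡2 (mod 5); (2|5)=-1, (2|5)=-1; sign (−1)^0·-1^-2·-1^-7 = -1.
(a,b)_2: α=5, β=0; u≡5, v≡1 (mod 8); ε(u)ε(v)=0·0, αω(v)=5·0, βω(u)=0·1; sum ≡ 0  ⇒  +1.
(a,b)_47: α=2, u≡11; β=1, v≡35 (mod 47); (11|47)=-1, (35|47)=-1; sign (−1)^0·-1^1·-1^2 = -1.
(a,b)_31: α=1, u≡10; β=2, v≡29 (mod 31); (10|31)=+1, (29|31)=-1; sign (−1)^0·+1^2·-1^1 = -1.
(a,b)_11: α=-2, u≡9; β=0, v≡2 (mod 11); (9|11)=+1, (2|11)=-1; sign (−1)^0·+1^0·-1^-2 = +1.
(a,b)_∞: sgn(121210)=+, sgn(-47)=−, so +1.
(a,b)_17: α=1, u≡5; β=0, v≡9 (mod 17); (5|17)=-1, (9|17)=+1; sign (−1)^0·-1^0·+1^1 = +1.
(a,b)_23: α=-1, u≡18; β=0, v≡22 (mod 23); (18|23)=+1, (22|23)=-1; sign (−1)^0·+1^0·-1^-1 = -1.
(a,b)_3: α=-4, u≡1; β=-2, v≡1 (mod 3); (1|3)=+1, (1|3)=+1; sign (−1)^0·+1^-2·+1^-4 = +1.
(a,b)_29: α=2, u≡14; β=0, v≡2 (mod 29); (14|29)=-1, (2|29)=-1; sign (−1)^0·-1^0·-1^2 = +1.
|Ram(121210, -47)| = 4, even; anisotropic at {5, 23, 31, 47}.

[5, 23, 31, 47]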